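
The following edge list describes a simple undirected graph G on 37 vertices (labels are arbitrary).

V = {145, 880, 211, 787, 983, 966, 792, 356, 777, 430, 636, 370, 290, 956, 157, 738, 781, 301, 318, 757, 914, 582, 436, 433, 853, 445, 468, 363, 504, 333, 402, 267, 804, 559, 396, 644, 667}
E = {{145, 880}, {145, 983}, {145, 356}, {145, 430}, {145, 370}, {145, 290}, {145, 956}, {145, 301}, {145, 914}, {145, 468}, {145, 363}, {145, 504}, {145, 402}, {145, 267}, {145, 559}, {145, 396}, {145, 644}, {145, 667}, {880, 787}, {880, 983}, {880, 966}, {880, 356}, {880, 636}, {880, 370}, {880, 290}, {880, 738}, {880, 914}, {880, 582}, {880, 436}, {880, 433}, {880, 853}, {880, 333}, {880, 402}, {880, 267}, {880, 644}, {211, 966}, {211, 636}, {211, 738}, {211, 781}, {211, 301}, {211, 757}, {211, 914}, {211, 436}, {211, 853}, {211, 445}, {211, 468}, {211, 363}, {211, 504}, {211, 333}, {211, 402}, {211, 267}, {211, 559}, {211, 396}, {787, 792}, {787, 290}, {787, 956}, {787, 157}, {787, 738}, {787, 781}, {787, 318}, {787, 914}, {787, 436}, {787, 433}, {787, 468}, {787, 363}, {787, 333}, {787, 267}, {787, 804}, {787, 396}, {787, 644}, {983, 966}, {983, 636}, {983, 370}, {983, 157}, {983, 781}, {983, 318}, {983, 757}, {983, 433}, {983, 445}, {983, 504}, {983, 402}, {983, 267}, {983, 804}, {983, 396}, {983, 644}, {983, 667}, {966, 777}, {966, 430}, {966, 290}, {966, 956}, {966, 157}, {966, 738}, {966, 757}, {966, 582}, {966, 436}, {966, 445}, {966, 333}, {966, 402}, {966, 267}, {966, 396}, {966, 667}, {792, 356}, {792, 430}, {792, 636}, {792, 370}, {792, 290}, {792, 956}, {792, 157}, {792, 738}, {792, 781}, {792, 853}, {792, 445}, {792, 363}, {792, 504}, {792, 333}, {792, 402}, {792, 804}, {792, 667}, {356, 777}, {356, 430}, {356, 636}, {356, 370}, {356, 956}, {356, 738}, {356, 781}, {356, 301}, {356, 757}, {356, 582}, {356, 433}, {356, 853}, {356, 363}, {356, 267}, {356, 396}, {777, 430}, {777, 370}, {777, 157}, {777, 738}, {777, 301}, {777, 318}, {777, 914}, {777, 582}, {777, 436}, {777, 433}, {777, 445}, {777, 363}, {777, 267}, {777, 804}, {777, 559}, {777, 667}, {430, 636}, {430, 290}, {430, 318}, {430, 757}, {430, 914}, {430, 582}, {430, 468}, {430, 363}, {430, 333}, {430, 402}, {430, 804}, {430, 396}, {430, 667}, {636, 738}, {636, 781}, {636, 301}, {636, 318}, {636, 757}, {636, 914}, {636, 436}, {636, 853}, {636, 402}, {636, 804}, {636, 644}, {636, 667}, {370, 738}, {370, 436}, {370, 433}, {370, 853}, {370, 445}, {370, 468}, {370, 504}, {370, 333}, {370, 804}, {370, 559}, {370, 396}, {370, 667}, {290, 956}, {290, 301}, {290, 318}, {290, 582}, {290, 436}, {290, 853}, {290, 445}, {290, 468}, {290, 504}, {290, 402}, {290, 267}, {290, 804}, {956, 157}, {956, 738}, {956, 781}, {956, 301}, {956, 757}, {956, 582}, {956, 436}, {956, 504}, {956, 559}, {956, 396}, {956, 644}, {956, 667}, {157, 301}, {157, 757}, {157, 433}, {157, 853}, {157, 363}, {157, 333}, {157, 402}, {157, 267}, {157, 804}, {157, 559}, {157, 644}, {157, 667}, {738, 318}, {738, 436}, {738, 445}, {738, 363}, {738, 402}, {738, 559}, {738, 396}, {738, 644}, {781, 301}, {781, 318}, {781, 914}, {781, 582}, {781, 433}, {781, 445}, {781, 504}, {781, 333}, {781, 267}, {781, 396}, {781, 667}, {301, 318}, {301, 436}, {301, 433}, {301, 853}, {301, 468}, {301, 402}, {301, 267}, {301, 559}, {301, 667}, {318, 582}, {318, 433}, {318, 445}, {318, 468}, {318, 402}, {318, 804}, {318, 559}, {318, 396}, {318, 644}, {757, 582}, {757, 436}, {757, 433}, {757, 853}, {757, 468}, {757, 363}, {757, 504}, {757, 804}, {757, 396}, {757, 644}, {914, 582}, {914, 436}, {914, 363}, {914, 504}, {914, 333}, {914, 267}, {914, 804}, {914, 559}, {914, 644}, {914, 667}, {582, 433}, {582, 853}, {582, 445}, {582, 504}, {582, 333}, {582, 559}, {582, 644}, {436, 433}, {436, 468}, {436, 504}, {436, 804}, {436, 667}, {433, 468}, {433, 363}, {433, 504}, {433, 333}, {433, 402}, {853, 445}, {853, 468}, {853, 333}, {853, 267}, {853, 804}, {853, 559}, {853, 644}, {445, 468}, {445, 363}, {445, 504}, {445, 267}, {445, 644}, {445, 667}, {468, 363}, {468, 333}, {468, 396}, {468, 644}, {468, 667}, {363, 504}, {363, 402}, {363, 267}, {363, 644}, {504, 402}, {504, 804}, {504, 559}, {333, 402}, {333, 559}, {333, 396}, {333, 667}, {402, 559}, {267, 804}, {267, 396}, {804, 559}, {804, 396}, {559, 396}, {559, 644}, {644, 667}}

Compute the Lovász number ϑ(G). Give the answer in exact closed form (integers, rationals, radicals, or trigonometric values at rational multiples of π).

sqrt(37)

deg(402) = 18; N(402) = {145, 880, 211, 983, 966, 792, 430, 636, 290, 157, 738, 301, 318, 433, 363, 504, 333, 559}.
N(267) = {145, 880, 211, 787, 983, 966, 356, 777, 290, 157, 781, 301, 914, 853, 445, 363, 804, 396}, |N(267)| = 18.
N(787) = {880, 792, 290, 956, 157, 738, 781, 318, 914, 436, 433, 468, 363, 333, 267, 804, 396, 644}, |N(787)| = 18.
N(290) = {145, 880, 787, 966, 792, 430, 956, 301, 318, 582, 436, 853, 445, 468, 504, 402, 267, 804}, |N(290)| = 18.
Every vertex has degree 18 (N=37); SR(37,18,8,9) — a Paley graph.
A has 3 distinct eigenvalues ≈ [18.0, 2.541, -3.541].
With N=37: ϑ(G) = 37·(-(-sqrt(37)/2 - 1/2))/(18−(-sqrt(37)/2 - 1/2)) = sqrt(37).
= 6.082763… (decimal).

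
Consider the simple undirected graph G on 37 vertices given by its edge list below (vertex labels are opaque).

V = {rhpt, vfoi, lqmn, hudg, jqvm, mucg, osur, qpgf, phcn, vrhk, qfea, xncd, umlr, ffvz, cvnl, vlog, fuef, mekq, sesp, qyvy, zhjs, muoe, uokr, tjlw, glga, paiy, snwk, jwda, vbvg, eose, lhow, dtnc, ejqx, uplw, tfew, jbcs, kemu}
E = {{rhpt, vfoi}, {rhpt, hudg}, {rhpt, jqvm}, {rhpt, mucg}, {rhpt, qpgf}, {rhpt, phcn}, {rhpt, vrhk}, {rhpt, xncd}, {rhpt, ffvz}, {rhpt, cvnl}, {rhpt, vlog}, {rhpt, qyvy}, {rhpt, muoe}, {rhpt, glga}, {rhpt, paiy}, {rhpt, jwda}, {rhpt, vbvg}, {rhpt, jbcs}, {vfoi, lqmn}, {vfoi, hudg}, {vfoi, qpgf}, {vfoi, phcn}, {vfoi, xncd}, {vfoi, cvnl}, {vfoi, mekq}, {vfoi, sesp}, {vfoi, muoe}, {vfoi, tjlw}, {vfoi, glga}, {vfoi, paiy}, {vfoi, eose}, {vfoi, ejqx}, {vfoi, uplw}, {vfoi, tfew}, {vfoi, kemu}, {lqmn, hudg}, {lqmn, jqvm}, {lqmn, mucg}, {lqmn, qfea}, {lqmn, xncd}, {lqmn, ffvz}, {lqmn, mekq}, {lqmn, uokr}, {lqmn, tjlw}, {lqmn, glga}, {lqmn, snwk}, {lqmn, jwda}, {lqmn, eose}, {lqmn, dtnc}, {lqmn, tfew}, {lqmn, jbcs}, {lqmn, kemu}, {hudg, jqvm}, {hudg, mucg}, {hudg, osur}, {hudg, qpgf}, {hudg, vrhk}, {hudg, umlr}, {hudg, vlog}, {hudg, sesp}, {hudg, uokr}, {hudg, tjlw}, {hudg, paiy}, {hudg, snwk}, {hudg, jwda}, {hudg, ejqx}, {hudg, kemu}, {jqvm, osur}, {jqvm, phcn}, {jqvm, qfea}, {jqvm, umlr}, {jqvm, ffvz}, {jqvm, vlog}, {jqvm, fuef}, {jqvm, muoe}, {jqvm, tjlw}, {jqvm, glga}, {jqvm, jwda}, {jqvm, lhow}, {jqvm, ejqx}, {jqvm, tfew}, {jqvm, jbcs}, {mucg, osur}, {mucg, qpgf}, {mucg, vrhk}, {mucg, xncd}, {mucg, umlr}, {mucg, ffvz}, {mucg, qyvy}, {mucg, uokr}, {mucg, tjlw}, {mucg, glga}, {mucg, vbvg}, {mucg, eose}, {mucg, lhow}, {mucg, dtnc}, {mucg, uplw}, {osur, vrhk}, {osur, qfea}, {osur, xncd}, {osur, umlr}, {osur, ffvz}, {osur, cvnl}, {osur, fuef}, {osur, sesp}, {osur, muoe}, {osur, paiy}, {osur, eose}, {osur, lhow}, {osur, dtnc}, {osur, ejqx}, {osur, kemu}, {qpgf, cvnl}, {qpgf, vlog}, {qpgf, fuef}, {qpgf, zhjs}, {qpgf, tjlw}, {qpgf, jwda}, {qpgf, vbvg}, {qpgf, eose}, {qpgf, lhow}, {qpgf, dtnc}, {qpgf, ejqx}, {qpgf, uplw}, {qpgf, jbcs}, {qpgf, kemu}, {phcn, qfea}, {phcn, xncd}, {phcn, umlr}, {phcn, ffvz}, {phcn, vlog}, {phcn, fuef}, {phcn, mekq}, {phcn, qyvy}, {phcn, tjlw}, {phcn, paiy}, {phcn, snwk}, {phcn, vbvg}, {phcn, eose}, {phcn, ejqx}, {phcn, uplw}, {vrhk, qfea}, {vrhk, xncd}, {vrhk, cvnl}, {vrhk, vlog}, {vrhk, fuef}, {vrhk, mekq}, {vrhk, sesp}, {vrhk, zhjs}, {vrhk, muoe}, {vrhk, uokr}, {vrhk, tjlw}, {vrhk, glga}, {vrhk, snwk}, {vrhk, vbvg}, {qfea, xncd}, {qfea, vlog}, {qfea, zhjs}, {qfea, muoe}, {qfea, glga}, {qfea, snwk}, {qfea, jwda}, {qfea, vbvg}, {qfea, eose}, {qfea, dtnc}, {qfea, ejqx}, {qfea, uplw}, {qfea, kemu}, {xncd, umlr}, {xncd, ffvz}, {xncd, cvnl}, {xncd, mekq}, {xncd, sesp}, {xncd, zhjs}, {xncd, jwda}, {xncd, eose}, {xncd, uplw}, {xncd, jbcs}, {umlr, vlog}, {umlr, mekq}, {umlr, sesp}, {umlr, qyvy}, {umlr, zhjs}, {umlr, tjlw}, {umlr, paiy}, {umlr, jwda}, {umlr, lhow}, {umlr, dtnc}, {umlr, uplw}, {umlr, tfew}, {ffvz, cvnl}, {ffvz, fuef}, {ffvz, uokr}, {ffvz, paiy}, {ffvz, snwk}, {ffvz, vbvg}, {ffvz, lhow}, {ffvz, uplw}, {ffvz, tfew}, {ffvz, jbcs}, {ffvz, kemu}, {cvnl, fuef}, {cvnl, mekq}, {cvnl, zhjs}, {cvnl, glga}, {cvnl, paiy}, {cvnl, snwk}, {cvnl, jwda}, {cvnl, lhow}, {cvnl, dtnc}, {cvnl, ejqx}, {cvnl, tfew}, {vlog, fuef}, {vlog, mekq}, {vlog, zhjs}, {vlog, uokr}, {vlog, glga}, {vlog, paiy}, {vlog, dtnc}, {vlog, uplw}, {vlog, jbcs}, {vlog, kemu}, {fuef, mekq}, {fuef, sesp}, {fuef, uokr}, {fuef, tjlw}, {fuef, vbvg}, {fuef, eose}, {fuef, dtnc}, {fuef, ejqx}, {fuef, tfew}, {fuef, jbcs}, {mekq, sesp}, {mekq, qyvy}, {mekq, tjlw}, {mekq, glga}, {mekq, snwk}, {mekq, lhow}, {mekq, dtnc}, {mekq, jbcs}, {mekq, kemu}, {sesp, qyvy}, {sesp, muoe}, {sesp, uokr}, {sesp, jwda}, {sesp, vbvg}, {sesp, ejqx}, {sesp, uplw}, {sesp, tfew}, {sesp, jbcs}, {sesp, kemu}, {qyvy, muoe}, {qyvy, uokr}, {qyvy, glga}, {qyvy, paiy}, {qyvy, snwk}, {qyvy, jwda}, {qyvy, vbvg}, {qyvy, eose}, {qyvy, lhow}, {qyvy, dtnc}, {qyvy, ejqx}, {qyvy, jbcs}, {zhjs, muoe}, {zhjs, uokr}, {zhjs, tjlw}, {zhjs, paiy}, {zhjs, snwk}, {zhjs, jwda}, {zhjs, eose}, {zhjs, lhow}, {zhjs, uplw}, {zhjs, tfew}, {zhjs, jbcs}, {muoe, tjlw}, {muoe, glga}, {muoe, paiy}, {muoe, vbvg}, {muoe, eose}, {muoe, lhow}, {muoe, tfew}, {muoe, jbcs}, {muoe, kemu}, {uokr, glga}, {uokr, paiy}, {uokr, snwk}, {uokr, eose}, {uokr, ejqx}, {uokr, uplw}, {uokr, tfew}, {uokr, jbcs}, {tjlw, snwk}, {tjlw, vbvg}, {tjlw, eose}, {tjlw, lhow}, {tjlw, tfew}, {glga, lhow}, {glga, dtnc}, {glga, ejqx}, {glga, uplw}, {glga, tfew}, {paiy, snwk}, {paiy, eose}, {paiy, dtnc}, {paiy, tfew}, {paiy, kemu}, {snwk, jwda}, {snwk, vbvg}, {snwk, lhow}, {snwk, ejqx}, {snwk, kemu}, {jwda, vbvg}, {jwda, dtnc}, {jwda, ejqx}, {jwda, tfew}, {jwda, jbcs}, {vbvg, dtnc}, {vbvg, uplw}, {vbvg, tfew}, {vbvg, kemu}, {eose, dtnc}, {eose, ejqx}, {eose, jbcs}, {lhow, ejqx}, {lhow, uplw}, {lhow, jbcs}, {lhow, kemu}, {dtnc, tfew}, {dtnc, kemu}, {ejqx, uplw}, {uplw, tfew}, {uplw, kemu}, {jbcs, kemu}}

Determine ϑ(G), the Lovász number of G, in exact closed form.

N(cvnl) = {rhpt, vfoi, osur, qpgf, vrhk, xncd, ffvz, fuef, mekq, zhjs, glga, paiy, snwk, jwda, lhow, dtnc, ejqx, tfew}, |N(cvnl)| = 18.
N(tjlw) = {vfoi, lqmn, hudg, jqvm, mucg, qpgf, phcn, vrhk, umlr, fuef, mekq, zhjs, muoe, snwk, vbvg, eose, lhow, tfew}, |N(tjlw)| = 18.
deg(rhpt) = 18; N(rhpt) = {vfoi, hudg, jqvm, mucg, qpgf, phcn, vrhk, xncd, ffvz, cvnl, vlog, qyvy, muoe, glga, paiy, jwda, vbvg, jbcs}.
Vertex jbcs has 18 neighbors: rhpt, lqmn, jqvm, qpgf, xncd, ffvz, vlog, fuef, mekq, sesp, qyvy, zhjs, muoe, uokr, jwda, eose, lhow, kemu.
Every vertex has degree 18 (N=37); strongly regular (37,18,8,9).
A has 3 distinct eigenvalues ≈ [18.0, 2.541381, -3.541381].
Lovász: ϑ = −37(-sqrt(37)/2 - 1/2)/(18+-(-sqrt(37)/2 - 1/2)) = sqrt(37).
Numerically 6.08276.

sqrt(37)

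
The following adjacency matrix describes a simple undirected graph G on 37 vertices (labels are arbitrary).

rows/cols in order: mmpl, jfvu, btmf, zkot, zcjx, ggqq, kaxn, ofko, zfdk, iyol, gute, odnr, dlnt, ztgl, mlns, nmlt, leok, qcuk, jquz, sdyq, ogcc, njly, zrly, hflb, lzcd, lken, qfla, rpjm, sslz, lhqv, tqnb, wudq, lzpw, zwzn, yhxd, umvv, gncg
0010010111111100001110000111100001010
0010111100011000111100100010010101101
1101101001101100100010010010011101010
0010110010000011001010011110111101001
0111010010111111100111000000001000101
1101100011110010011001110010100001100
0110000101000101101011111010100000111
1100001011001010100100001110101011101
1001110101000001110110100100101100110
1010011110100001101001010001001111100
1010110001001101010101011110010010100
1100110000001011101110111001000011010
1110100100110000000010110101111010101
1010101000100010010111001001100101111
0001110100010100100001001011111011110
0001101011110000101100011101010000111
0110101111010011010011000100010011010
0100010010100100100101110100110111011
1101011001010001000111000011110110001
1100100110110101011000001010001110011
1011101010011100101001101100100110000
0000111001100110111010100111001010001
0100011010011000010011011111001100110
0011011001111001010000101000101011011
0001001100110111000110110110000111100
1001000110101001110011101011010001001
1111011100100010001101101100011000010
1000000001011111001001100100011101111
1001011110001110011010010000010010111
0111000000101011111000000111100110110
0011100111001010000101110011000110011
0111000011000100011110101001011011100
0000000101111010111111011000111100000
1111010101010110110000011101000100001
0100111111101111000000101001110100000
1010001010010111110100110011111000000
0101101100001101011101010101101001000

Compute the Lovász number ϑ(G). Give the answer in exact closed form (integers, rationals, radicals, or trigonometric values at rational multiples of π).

sqrt(37)

deg(leok) = 18; N(leok) = {jfvu, btmf, zcjx, kaxn, ofko, zfdk, iyol, odnr, mlns, nmlt, qcuk, ogcc, njly, lken, lhqv, lzpw, zwzn, umvv}.
N(yhxd) = {jfvu, zcjx, ggqq, kaxn, ofko, zfdk, iyol, gute, dlnt, ztgl, mlns, nmlt, zrly, lzcd, rpjm, sslz, lhqv, wudq}, |N(yhxd)| = 18.
deg(hflb) = 18; N(hflb) = {btmf, zkot, ggqq, kaxn, iyol, gute, odnr, dlnt, nmlt, qcuk, zrly, lzcd, sslz, tqnb, lzpw, zwzn, umvv, gncg}.
deg(zcjx) = 18; N(zcjx) = {jfvu, btmf, zkot, ggqq, zfdk, gute, odnr, dlnt, ztgl, mlns, nmlt, leok, sdyq, ogcc, njly, tqnb, yhxd, gncg}.
37-vertex 18-regular graph: SR(37,18,8,9) — a Paley graph.
Distinct eigenvalues (to 5 d.p.): [18.0, 2.54138, -3.54138].
−37·(-sqrt(37)/2 - 1/2) / ((18)−(-sqrt(37)/2 - 1/2)) = sqrt(37) = ϑ(G).
Numerically 6.0828.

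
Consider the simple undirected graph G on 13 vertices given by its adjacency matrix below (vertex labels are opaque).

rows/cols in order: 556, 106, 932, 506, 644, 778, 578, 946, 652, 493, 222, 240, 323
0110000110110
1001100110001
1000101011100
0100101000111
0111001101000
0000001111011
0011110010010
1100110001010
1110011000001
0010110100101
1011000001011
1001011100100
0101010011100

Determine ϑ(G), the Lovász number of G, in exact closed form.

Vertex 652 has 6 neighbors: 556, 106, 932, 778, 578, 323.
deg(240) = 6; N(240) = {556, 506, 778, 578, 946, 222}.
Vertex 323 has 6 neighbors: 106, 506, 778, 652, 493, 222.
N(578) = {932, 506, 644, 778, 652, 240}, |N(578)| = 6.
G on 13 vertices is 6-regular; strongly regular (13,6,2,3).
Distinct eigenvalues (to 6 d.p.): [6.0, 1.302776, -2.302776].
ϑ = −N·λ_min/(λ_max−λ_min) = −13·(-sqrt(13)/2 - 1/2)/(6−(-sqrt(13)/2 - 1/2)) = sqrt(13).
≈ 3.605551275 (to 9 d.p.).

sqrt(13)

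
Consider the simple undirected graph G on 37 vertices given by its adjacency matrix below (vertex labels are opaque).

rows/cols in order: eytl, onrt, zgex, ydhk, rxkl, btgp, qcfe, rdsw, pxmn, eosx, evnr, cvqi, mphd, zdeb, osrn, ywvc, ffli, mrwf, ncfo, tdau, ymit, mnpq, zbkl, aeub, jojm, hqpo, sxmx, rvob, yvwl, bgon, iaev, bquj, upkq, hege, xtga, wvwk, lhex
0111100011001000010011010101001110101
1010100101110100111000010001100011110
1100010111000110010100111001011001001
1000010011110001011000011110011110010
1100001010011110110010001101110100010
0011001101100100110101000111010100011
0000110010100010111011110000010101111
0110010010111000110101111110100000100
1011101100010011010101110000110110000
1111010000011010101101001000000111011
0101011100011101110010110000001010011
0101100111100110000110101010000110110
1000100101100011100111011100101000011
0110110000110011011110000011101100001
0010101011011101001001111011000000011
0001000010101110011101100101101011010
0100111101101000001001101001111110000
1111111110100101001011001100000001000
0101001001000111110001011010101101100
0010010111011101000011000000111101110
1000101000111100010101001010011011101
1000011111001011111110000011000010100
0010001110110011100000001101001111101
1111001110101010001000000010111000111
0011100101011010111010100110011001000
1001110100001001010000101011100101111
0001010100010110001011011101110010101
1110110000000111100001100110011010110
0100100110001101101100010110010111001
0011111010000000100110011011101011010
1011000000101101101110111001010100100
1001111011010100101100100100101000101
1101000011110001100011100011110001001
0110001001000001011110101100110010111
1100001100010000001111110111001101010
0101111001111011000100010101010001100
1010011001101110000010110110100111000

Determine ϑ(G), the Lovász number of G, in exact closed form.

sqrt(37)

N(ydhk) = {eytl, btgp, pxmn, eosx, evnr, cvqi, ywvc, mrwf, ncfo, aeub, jojm, hqpo, sxmx, bgon, iaev, bquj, upkq, wvwk}, |N(ydhk)| = 18.
N(eosx) = {eytl, onrt, zgex, ydhk, btgp, cvqi, mphd, osrn, ffli, ncfo, tdau, mnpq, jojm, bquj, upkq, hege, wvwk, lhex}, |N(eosx)| = 18.
N(qcfe) = {rxkl, btgp, pxmn, evnr, osrn, ffli, mrwf, ncfo, ymit, mnpq, zbkl, aeub, bgon, bquj, hege, xtga, wvwk, lhex}, |N(qcfe)| = 18.
Vertex cvqi has 18 neighbors: onrt, ydhk, rxkl, rdsw, pxmn, eosx, evnr, zdeb, osrn, tdau, ymit, zbkl, jojm, sxmx, bquj, upkq, xtga, wvwk.
G on 37 vertices is 18-regular; SR(37,18,8,9) — a Paley graph.
A has 3 distinct eigenvalues ≈ [18.0, 2.541, -3.541].
With N=37: ϑ(G) = 37·(-(-sqrt(37)/2 - 1/2))/(18−(-sqrt(37)/2 - 1/2)) = sqrt(37).
ϑ(G) ≈ 6.0828.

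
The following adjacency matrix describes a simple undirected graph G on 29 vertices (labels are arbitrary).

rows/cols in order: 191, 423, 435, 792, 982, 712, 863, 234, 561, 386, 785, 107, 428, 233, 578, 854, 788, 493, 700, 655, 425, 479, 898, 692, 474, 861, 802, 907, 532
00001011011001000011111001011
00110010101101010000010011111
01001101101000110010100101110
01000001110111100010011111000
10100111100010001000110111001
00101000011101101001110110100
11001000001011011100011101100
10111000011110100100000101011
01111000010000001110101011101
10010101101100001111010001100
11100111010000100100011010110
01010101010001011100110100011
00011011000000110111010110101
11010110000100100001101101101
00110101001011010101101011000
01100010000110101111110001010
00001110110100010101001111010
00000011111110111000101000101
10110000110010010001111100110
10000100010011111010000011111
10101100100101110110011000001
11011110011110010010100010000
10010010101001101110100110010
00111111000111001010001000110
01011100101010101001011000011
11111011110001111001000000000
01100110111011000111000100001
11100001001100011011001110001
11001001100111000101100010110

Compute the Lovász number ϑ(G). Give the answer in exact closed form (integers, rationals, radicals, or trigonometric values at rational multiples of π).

sqrt(29)

Vertex 854 has 14 neighbors: 423, 435, 863, 107, 428, 578, 788, 493, 700, 655, 425, 479, 861, 907.
deg(907) = 14; N(907) = {191, 423, 435, 234, 785, 107, 854, 788, 700, 655, 898, 692, 474, 532}.
N(712) = {435, 982, 386, 785, 107, 233, 578, 788, 655, 425, 479, 692, 474, 802}, |N(712)| = 14.
N(532) = {191, 423, 982, 234, 561, 107, 428, 233, 493, 655, 425, 474, 802, 907}, |N(532)| = 14.
Regular of degree 14 on 29 vertices: strongly regular (29,14,6,7).
spec(A) ≈ [14.0, 2.19258, -3.19258] (distinct, 5 d.p.).
With N=29: ϑ(G) = 29·(-(-sqrt(29)/2 - 1/2))/(14−(-sqrt(29)/2 - 1/2)) = sqrt(29).
ϑ(G) ≈ 5.38516481.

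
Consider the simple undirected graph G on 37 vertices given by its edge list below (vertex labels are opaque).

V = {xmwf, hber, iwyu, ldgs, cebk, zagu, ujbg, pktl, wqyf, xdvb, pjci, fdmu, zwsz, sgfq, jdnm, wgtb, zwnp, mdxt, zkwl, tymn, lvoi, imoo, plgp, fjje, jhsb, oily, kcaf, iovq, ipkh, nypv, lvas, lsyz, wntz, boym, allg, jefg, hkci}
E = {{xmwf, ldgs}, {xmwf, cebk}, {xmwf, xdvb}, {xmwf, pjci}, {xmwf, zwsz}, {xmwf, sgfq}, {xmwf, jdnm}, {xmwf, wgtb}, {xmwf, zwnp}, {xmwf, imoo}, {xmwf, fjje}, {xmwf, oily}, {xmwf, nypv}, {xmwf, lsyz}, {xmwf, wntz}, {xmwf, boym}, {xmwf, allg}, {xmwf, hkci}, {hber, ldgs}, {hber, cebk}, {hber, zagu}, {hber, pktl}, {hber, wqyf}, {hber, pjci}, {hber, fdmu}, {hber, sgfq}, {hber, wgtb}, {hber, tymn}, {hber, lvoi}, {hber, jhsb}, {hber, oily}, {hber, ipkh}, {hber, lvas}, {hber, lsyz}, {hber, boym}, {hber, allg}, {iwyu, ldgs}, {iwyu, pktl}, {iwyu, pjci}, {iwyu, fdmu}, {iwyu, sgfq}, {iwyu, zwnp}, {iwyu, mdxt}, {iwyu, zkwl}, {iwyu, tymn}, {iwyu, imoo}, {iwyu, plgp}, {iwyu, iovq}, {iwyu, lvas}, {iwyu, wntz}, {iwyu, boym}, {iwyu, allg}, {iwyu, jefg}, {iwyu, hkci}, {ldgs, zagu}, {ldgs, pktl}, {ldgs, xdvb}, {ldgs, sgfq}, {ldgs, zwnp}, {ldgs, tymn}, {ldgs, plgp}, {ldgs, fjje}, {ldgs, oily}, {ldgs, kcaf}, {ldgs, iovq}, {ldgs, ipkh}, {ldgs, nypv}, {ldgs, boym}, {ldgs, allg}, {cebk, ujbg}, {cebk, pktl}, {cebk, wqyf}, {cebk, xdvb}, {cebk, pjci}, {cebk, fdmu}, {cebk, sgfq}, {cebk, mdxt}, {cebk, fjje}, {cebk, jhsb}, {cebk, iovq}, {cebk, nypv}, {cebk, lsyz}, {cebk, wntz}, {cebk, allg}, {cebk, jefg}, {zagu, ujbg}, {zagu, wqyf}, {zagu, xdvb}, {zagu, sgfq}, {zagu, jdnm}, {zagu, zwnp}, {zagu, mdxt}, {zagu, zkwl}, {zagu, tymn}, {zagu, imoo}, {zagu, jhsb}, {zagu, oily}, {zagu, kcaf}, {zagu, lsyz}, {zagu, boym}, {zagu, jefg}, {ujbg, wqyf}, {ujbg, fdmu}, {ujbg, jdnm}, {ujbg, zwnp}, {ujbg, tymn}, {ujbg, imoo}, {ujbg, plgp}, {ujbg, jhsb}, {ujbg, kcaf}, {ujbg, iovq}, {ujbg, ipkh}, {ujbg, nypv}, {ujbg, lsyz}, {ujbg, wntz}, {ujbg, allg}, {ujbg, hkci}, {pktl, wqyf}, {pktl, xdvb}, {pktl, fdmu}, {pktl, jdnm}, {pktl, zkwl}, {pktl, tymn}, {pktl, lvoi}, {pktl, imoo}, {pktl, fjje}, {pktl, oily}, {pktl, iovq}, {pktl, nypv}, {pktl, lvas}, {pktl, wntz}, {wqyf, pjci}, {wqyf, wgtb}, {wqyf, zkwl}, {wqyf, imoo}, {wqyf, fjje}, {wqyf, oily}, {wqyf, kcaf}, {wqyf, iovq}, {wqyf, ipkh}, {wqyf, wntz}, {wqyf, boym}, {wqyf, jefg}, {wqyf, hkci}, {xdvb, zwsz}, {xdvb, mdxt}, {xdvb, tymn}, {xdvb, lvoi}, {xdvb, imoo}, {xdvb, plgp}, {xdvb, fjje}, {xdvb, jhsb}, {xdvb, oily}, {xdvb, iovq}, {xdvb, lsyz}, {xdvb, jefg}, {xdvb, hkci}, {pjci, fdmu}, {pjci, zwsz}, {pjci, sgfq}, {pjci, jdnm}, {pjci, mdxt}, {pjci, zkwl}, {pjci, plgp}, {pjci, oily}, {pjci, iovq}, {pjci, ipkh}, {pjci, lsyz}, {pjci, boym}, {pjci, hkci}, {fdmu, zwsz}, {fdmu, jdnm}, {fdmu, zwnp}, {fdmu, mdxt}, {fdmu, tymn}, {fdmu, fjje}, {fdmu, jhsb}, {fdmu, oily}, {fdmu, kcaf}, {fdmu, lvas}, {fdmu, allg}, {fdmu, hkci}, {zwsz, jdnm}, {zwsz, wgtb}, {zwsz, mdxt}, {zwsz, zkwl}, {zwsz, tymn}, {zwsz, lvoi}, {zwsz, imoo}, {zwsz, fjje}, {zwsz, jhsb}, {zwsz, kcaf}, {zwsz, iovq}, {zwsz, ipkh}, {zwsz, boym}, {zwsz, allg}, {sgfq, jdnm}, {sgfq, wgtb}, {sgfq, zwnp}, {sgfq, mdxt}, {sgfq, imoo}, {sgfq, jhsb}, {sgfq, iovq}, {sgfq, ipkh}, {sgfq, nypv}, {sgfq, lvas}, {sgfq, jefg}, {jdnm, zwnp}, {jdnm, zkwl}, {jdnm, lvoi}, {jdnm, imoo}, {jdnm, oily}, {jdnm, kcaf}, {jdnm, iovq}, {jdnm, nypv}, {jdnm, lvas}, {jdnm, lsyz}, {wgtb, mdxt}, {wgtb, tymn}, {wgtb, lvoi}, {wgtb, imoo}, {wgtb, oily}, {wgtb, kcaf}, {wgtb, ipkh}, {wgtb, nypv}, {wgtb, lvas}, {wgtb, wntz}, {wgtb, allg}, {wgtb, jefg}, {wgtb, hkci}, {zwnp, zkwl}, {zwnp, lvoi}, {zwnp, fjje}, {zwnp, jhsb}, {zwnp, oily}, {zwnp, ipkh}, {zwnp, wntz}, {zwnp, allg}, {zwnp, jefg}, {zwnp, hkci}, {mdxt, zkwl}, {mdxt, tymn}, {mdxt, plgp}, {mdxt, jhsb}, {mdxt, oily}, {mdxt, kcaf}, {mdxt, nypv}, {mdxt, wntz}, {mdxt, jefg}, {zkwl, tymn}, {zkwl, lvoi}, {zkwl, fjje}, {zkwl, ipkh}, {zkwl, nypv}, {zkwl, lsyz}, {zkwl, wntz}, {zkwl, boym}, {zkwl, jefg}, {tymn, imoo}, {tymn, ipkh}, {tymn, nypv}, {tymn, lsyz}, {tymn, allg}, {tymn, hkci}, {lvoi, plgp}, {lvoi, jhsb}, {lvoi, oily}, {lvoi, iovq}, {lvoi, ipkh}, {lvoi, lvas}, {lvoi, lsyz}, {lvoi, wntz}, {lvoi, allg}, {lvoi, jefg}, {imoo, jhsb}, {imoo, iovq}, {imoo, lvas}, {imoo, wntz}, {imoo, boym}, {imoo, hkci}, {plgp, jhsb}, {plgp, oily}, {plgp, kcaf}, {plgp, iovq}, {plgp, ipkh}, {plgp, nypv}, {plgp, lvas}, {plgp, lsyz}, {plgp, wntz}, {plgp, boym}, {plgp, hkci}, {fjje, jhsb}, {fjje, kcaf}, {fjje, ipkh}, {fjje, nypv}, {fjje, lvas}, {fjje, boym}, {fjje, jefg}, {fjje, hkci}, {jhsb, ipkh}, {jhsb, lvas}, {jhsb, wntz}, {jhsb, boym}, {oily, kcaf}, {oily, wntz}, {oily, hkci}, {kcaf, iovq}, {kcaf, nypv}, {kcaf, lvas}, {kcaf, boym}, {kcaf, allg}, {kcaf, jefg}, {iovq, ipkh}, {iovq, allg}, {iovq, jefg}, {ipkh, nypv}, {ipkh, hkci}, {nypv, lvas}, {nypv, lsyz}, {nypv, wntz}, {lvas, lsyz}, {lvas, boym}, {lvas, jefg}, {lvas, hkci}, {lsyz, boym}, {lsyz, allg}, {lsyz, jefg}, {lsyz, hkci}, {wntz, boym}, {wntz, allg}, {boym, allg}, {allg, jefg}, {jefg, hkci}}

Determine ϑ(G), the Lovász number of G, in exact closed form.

deg(hber) = 18; N(hber) = {ldgs, cebk, zagu, pktl, wqyf, pjci, fdmu, sgfq, wgtb, tymn, lvoi, jhsb, oily, ipkh, lvas, lsyz, boym, allg}.
deg(wgtb) = 18; N(wgtb) = {xmwf, hber, wqyf, zwsz, sgfq, mdxt, tymn, lvoi, imoo, oily, kcaf, ipkh, nypv, lvas, wntz, allg, jefg, hkci}.
Vertex hkci has 18 neighbors: xmwf, iwyu, ujbg, wqyf, xdvb, pjci, fdmu, wgtb, zwnp, tymn, imoo, plgp, fjje, oily, ipkh, lvas, lsyz, jefg.
N(kcaf) = {ldgs, zagu, ujbg, wqyf, fdmu, zwsz, jdnm, wgtb, mdxt, plgp, fjje, oily, iovq, nypv, lvas, boym, allg, jefg}, |N(kcaf)| = 18.
G on 37 vertices is 18-regular; strongly regular (37,18,8,9).
A has 3 distinct eigenvalues ≈ [18.0, 2.54138, -3.54138].
λ_max=18, λ_min=-sqrt(37)/2 - 1/2; ϑ = −37·λ_min/(λ_max−λ_min) = sqrt(37).
≈ 6.082762530 (to 9 d.p.).

sqrt(37)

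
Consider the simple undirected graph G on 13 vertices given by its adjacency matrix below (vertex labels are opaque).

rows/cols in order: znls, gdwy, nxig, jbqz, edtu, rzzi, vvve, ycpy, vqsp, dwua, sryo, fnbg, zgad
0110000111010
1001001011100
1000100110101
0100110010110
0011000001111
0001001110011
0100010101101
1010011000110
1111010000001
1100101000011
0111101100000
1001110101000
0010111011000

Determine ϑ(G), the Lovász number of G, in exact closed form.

deg(sryo) = 6; N(sryo) = {gdwy, nxig, jbqz, edtu, vvve, ycpy}.
Vertex fnbg has 6 neighbors: znls, jbqz, edtu, rzzi, ycpy, dwua.
N(ycpy) = {znls, nxig, rzzi, vvve, sryo, fnbg}, |N(ycpy)| = 6.
N(nxig) = {znls, edtu, ycpy, vqsp, sryo, zgad}, |N(nxig)| = 6.
Regular of degree 6 on 13 vertices: strongly regular (13,6,2,3).
A has 3 distinct eigenvalues ≈ [6.0, 1.302776, -2.302776].
λ_max=6, λ_min=-sqrt(13)/2 - 1/2; ϑ = −13·λ_min/(λ_max−λ_min) = sqrt(13).
Numerically 3.6055513.

sqrt(13)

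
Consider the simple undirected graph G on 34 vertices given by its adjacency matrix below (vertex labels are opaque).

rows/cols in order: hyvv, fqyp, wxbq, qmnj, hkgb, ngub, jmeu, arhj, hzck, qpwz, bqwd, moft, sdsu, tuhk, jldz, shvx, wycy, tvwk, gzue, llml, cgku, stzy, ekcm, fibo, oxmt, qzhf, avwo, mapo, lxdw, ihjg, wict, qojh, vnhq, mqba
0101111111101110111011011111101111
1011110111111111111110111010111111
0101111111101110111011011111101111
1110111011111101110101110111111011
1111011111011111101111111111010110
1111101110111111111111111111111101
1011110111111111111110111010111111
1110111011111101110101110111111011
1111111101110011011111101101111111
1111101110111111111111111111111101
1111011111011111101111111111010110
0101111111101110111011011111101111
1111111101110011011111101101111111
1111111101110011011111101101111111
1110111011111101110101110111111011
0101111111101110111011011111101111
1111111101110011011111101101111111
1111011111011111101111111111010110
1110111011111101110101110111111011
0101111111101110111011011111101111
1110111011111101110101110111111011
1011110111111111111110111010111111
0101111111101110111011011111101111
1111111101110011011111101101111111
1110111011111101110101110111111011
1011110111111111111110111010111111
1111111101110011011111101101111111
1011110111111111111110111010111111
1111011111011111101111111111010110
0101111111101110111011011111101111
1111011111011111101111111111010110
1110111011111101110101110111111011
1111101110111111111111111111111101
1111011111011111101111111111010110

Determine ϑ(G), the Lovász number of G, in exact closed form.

7

deg(fibo) = 28; N(fibo) = {hyvv, fqyp, wxbq, qmnj, hkgb, ngub, jmeu, arhj, qpwz, bqwd, moft, jldz, shvx, tvwk, gzue, llml, cgku, stzy, ekcm, oxmt, qzhf, mapo, lxdw, ihjg, wict, qojh, vnhq, mqba}.
N(wict) = {hyvv, fqyp, wxbq, qmnj, ngub, jmeu, arhj, hzck, qpwz, moft, sdsu, tuhk, jldz, shvx, wycy, gzue, llml, cgku, stzy, ekcm, fibo, oxmt, qzhf, avwo, mapo, ihjg, qojh, vnhq}, |N(wict)| = 28.
Vertex fqyp has 29 neighbors: hyvv, wxbq, qmnj, hkgb, ngub, arhj, hzck, qpwz, bqwd, moft, sdsu, tuhk, jldz, shvx, wycy, tvwk, gzue, llml, cgku, ekcm, fibo, oxmt, avwo, lxdw, ihjg, wict, qojh, vnhq, mqba.
Vertex oxmt has 27 neighbors: hyvv, fqyp, wxbq, hkgb, ngub, jmeu, hzck, qpwz, bqwd, moft, sdsu, tuhk, shvx, wycy, tvwk, llml, stzy, ekcm, fibo, qzhf, avwo, mapo, lxdw, ihjg, wict, vnhq, mqba.
K_{7,7,6,6,5,3} (perfect); ϑ(G) = α(G) = max{7,7,6,6,5,3} = 7.
= 7.0000000… (decimal).
Sandwich: α(G)=7 ≤ ϑ(G)=7 ≤ χ(Ḡ)=7 (collapsed).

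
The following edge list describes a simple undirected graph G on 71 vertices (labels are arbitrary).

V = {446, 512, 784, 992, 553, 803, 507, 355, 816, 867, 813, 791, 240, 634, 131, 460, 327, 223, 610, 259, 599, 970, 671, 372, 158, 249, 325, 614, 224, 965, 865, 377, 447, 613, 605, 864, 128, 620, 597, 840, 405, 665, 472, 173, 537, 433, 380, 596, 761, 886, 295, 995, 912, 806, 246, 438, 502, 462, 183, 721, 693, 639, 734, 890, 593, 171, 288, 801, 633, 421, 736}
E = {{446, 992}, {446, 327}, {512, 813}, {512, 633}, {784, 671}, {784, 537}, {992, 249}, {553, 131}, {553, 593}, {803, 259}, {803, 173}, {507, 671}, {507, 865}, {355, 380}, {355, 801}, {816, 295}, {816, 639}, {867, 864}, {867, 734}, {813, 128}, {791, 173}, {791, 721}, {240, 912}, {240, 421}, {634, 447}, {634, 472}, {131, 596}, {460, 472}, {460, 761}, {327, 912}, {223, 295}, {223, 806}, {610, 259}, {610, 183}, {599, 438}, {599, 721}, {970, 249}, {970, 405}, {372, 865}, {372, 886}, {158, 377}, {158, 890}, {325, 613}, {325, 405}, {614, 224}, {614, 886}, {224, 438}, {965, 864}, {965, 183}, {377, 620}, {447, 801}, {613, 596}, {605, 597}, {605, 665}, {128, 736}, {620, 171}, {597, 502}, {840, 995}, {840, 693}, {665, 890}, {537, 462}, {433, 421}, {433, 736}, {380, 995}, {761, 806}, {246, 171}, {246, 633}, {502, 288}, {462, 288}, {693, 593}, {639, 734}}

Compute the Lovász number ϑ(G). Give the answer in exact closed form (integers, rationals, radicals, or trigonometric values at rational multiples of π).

71*cos(pi/71)/(cos(pi/71) + 1)

deg(965) = 2; N(965) = {864, 183}.
deg(421) = 2; N(421) = {240, 433}.
Vertex 502 has 2 neighbors: 597, 288.
deg(620) = 2; N(620) = {377, 171}.
deg(v) = 2 for all v (|V|=71); connected 2-regular on 71 ⇒ C_{71}.
spec(A) ≈ [2.0, 1.992174, 1.968756, 1.92993, 1.876, 1.807387, 1.724629, 1.628374, 1.519374, 1.398483, 1.266648, 1.124899, 0.974346, 0.816167, 0.651601, 0.481935, 0.308498, 0.132646, -0.044244, -0.220788, -0.395604, -0.567324, -0.734603, -0.896134, -1.05065, -1.196945, -1.333871, -1.460358, -1.575416, -1.678144, -1.767738, -1.843498, -1.904829, -1.951253, -1.982405, -1.998042] (distinct, 6 d.p.).
−71·(-2*cos(pi/71)) / ((2)−(-2*cos(pi/71))) = 71*cos(pi/71)/(cos(pi/71) + 1) = ϑ(G).
Numerically 35.4826183.
Sandwich: α(G)=35 ≤ ϑ(G)=71*cos(pi/71)/(cos(pi/71) + 1) ≤ χ(Ḡ)=36 (both strict).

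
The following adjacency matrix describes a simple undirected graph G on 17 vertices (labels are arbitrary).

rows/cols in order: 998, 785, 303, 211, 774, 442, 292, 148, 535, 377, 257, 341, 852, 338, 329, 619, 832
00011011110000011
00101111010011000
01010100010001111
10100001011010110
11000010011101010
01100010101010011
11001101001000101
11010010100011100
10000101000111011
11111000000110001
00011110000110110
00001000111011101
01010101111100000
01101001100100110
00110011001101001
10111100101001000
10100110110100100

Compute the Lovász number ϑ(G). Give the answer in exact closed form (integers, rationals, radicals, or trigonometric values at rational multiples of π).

sqrt(17)

N(785) = {303, 774, 442, 292, 148, 377, 852, 338}, |N(785)| = 8.
N(852) = {785, 211, 442, 148, 535, 377, 257, 341}, |N(852)| = 8.
deg(998) = 8; N(998) = {211, 774, 292, 148, 535, 377, 619, 832}.
deg(774) = 8; N(774) = {998, 785, 292, 377, 257, 341, 338, 619}.
G on 17 vertices is 8-regular; SR(17,8,3,4) — a Paley graph.
Distinct eigenvalues (to 4 d.p.): [8.0, 1.5616, -2.5616].
With N=17: ϑ(G) = 17·(-(-sqrt(17)/2 - 1/2))/(8−(-sqrt(17)/2 - 1/2)) = sqrt(17).
ϑ(G) ≈ 4.1231.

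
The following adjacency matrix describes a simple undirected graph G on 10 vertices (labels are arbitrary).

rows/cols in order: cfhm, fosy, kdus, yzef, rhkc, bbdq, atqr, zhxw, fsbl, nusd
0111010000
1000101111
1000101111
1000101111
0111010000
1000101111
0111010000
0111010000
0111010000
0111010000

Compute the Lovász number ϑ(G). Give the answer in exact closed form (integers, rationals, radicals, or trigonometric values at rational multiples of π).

6

deg(yzef) = 6; N(yzef) = {cfhm, rhkc, atqr, zhxw, fsbl, nusd}.
N(nusd) = {fosy, kdus, yzef, bbdq}, |N(nusd)| = 4.
Vertex kdus has 6 neighbors: cfhm, rhkc, atqr, zhxw, fsbl, nusd.
N(cfhm) = {fosy, kdus, yzef, bbdq}, |N(cfhm)| = 4.
Complete 2-partite, parts [6, 4]: perfect, ϑ = α = 6.
Numerically 6.000000000.
6 ≤ 6 ≤ 6: collapsed.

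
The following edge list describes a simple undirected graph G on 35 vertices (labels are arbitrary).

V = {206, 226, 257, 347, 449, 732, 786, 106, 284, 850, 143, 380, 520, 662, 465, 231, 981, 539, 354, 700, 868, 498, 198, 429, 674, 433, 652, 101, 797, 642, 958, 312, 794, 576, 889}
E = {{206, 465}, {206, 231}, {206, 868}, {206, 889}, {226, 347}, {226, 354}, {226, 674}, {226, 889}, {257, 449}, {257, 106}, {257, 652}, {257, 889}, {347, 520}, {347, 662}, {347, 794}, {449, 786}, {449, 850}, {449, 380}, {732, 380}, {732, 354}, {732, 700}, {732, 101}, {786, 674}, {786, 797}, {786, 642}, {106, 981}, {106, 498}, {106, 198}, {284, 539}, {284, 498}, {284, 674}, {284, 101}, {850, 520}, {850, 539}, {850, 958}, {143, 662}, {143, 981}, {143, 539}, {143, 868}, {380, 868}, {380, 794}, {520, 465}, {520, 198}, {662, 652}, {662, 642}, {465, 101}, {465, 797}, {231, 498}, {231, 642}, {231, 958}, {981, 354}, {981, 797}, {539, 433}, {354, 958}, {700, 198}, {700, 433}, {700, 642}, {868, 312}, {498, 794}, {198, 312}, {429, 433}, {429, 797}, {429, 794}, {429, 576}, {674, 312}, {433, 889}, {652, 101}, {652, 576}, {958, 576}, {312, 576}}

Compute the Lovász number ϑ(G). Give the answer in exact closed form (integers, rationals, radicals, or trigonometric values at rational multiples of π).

deg(257) = 4; N(257) = {449, 106, 652, 889}.
deg(662) = 4; N(662) = {347, 143, 652, 642}.
Vertex 868 has 4 neighbors: 206, 143, 380, 312.
Vertex 674 has 4 neighbors: 226, 786, 284, 312.
Regular of degree 4 on 35 vertices: Kneser-type, 3-subsets of [7].
Distinct eigenvalues (to 6 d.p.): [4.0, 2.0, -1.0, -3.0].
Lovász: ϑ = −35(-3)/(4+-1*(-3)) = 15.
≈ 15.00000 (to 5 d.p.).

15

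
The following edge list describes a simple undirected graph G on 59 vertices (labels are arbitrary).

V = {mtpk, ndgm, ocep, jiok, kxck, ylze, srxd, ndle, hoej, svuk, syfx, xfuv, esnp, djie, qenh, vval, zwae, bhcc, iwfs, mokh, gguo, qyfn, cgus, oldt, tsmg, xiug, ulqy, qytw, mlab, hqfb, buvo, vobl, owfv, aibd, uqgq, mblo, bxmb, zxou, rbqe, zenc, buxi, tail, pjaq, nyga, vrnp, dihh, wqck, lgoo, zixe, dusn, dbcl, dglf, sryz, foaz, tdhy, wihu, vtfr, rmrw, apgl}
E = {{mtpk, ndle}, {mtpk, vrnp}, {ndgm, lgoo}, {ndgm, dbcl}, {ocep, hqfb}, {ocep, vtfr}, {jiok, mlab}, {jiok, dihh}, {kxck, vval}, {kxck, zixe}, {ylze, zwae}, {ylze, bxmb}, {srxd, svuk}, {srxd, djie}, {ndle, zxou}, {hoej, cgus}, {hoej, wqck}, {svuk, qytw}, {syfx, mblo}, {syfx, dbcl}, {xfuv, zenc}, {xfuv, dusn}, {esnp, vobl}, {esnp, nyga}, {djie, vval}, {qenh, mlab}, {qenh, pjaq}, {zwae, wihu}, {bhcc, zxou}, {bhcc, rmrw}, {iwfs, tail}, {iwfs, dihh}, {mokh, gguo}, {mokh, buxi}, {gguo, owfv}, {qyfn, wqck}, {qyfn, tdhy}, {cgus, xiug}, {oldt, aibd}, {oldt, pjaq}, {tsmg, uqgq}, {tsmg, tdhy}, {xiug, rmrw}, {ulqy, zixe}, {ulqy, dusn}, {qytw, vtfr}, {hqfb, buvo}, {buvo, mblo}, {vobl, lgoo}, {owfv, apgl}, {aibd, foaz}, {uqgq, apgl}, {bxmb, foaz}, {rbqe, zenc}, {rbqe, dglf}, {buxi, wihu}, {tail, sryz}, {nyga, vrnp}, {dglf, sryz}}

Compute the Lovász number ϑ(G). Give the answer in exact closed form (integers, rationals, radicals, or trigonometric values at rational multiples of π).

59*cos(pi/59)/(cos(pi/59) + 1)

deg(djie) = 2; N(djie) = {srxd, vval}.
Vertex vtfr has 2 neighbors: ocep, qytw.
N(tail) = {iwfs, sryz}, |N(tail)| = 2.
deg(ulqy) = 2; N(ulqy) = {zixe, dusn}.
G on 59 vertices is 2-regular; this is C_{59}, the 59-cycle.
A has 30 distinct eigenvalues ≈ [2.0, 1.9887, 1.9548, 1.8988, 1.8213, 1.7231, 1.6054, 1.4695, 1.317, 1.1496, 0.9691, 0.7776, 0.5774, 0.3706, 0.1596, -0.0532, -0.2655, -0.4747, -0.6785, -0.8746, -1.0608, -1.235, -1.3953, -1.5397, -1.6666, -1.7747, -1.8627, -1.9295, -1.9745, -1.9972].
ϑ = −N·λ_min/(λ_max−λ_min) = −59·(-2*cos(pi/59))/(2−(-2*cos(pi/59))) = 59*cos(pi/59)/(cos(pi/59) + 1).
ϑ(G) ≈ 29.4790799.
α=29, χ(Ḡ)=30; ϑ=59*cos(pi/59)/(cos(pi/59) + 1) lies between (both strict).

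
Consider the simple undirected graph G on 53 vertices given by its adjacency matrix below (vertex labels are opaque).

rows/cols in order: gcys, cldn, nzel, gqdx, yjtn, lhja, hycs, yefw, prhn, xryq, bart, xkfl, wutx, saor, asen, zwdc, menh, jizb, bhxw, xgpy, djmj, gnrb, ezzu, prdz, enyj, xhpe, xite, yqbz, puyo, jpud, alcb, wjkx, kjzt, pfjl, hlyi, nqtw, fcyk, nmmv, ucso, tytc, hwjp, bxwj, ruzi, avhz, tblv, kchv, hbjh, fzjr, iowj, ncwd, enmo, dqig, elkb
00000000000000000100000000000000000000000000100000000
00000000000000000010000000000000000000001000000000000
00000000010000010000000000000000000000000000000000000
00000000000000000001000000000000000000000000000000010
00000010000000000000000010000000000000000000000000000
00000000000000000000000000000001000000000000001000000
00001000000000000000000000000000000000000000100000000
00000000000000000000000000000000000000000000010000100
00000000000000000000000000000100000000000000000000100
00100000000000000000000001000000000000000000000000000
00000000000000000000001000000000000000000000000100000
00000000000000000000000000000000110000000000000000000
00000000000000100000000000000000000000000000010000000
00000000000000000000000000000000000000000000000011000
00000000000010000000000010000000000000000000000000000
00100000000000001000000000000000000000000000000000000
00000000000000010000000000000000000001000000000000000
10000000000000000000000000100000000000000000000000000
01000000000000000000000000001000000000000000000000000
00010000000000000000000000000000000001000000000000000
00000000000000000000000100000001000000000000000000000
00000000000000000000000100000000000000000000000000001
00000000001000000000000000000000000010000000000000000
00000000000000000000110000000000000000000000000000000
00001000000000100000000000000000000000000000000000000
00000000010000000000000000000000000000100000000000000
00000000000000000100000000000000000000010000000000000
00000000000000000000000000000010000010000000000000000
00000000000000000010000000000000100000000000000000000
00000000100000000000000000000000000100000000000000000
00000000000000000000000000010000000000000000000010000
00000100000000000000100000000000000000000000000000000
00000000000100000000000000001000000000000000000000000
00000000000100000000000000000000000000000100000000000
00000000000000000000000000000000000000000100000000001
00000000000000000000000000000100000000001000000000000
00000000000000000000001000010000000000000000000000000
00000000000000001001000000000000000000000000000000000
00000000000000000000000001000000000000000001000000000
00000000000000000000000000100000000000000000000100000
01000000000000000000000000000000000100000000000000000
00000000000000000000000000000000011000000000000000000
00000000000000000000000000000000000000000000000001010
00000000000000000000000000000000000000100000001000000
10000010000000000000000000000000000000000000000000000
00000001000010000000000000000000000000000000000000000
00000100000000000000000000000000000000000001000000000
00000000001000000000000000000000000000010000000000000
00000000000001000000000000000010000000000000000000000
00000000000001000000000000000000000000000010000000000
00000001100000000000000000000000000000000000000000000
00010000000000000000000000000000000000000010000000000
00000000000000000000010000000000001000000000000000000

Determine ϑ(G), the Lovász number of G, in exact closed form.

N(elkb) = {gnrb, hlyi}, |N(elkb)| = 2.
N(hycs) = {yjtn, tblv}, |N(hycs)| = 2.
Vertex dqig has 2 neighbors: gqdx, ruzi.
Vertex tytc has 2 neighbors: xite, fzjr.
deg(v) = 2 for all v (|V|=53); a single 53-cycle (edge-transitive).
spec(A) ≈ [2.0, 1.986, 1.944, 1.8748, 1.7793, 1.6588, 1.515, 1.35, 1.166, 0.9656, 0.7517, 0.5272, 0.2953, 0.0593, -0.1776, -0.412, -0.6405, -0.8601, -1.0676, -1.2602, -1.435, -1.5897, -1.7221, -1.8303, -1.9128, -1.9685, -1.9965] (distinct, 4 d.p.).
With N=53: ϑ(G) = 53·(-(-1)*2*cos(pi/53))/(2−(-2*cos(pi/53))) = 53*cos(pi/53)/(cos(pi/53) + 1).
≈ 26.47671 (to 5 d.p.).
Lovász sandwich 26 ≤ 53*cos(pi/53)/(cos(pi/53) + 1) ≤ 27: both strict.

53*cos(pi/53)/(cos(pi/53) + 1)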